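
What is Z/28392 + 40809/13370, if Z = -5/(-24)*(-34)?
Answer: 141863807/46481760 ≈ 3.0520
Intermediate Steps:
Z = -85/12 (Z = -5*(-1/24)*(-34) = (5/24)*(-34) = -85/12 ≈ -7.0833)
Z/28392 + 40809/13370 = -85/12/28392 + 40809/13370 = -85/12*1/28392 + 40809*(1/13370) = -85/340704 + 40809/13370 = 141863807/46481760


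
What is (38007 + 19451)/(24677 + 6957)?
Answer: 28729/15817 ≈ 1.8163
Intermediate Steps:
(38007 + 19451)/(24677 + 6957) = 57458/31634 = 57458*(1/31634) = 28729/15817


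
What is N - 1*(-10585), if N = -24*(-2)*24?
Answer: 11737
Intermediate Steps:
N = 1152 (N = 48*24 = 1152)
N - 1*(-10585) = 1152 - 1*(-10585) = 1152 + 10585 = 11737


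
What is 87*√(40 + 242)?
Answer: 87*√282 ≈ 1461.0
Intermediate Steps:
87*√(40 + 242) = 87*√282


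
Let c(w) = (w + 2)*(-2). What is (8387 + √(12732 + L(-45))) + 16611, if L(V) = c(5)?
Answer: 24998 + √12718 ≈ 25111.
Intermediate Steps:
c(w) = -4 - 2*w (c(w) = (2 + w)*(-2) = -4 - 2*w)
L(V) = -14 (L(V) = -4 - 2*5 = -4 - 10 = -14)
(8387 + √(12732 + L(-45))) + 16611 = (8387 + √(12732 - 14)) + 16611 = (8387 + √12718) + 16611 = 24998 + √12718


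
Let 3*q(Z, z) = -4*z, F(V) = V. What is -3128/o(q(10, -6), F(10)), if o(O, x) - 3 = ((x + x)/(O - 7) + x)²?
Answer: -3128/903 ≈ -3.4640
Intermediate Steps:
q(Z, z) = -4*z/3 (q(Z, z) = (-4*z)/3 = -4*z/3)
o(O, x) = 3 + (x + 2*x/(-7 + O))² (o(O, x) = 3 + ((x + x)/(O - 7) + x)² = 3 + ((2*x)/(-7 + O) + x)² = 3 + (2*x/(-7 + O) + x)² = 3 + (x + 2*x/(-7 + O))²)
-3128/o(q(10, -6), F(10)) = -3128/(3 + 10²*(-5 - 4/3*(-6))²/(-7 - 4/3*(-6))²) = -3128/(3 + 100*(-5 + 8)²/(-7 + 8)²) = -3128/(3 + 100*3²/1²) = -3128/(3 + 100*1*9) = -3128/(3 + 900) = -3128/903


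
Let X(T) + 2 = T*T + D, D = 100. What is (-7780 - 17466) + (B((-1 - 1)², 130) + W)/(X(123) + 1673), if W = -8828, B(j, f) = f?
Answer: -213333049/8450 ≈ -25247.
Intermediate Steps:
X(T) = 98 + T² (X(T) = -2 + (T*T + 100) = -2 + (T² + 100) = -2 + (100 + T²) = 98 + T²)
(-7780 - 17466) + (B((-1 - 1)², 130) + W)/(X(123) + 1673) = (-7780 - 17466) + (130 - 8828)/((98 + 123²) + 1673) = -25246 - 8698/((98 + 15129) + 1673) = -25246 - 8698/(15227 + 1673) = -25246 - 8698/16900 = -25246 - 8698*1/16900 = -25246 - 4349/8450 = -213333049/8450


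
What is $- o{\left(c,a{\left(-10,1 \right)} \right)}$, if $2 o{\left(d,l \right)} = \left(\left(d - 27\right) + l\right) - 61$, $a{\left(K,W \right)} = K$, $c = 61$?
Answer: $\frac{37}{2} \approx 18.5$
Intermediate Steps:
$o{\left(d,l \right)} = -44 + \frac{d}{2} + \frac{l}{2}$ ($o{\left(d,l \right)} = \frac{\left(\left(d - 27\right) + l\right) - 61}{2} = \frac{\left(\left(-27 + d\right) + l\right) - 61}{2} = \frac{\left(-27 + d + l\right) - 61}{2} = \frac{-88 + d + l}{2} = -44 + \frac{d}{2} + \frac{l}{2}$)
$- o{\left(c,a{\left(-10,1 \right)} \right)} = - (-44 + \frac{1}{2} \cdot 61 + \frac{1}{2} \left(-10\right)) = - (-44 + \frac{61}{2} - 5) = \left(-1\right) \left(- \frac{37}{2}\right) = \frac{37}{2}$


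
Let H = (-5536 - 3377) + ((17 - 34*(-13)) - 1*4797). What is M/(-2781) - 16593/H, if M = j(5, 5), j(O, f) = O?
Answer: 15359626/12283677 ≈ 1.2504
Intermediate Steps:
M = 5
H = -13251 (H = -8913 + ((17 + 442) - 4797) = -8913 + (459 - 4797) = -8913 - 4338 = -13251)
M/(-2781) - 16593/H = 5/(-2781) - 16593/(-13251) = 5*(-1/2781) - 16593*(-1/13251) = -5/2781 + 5531/4417 = 15359626/12283677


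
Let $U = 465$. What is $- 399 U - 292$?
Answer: $-185827$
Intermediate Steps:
$- 399 U - 292 = \left(-399\right) 465 - 292 = -185535 - 292 = -185827$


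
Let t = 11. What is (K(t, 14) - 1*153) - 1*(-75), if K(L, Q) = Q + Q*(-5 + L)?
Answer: 20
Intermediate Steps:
(K(t, 14) - 1*153) - 1*(-75) = (14*(-4 + 11) - 1*153) - 1*(-75) = (14*7 - 153) + 75 = (98 - 153) + 75 = -55 + 75 = 20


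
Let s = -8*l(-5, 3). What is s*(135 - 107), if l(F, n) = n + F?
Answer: 448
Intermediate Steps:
l(F, n) = F + n
s = 16 (s = -8*(-5 + 3) = -8*(-2) = 16)
s*(135 - 107) = 16*(135 - 107) = 16*28 = 448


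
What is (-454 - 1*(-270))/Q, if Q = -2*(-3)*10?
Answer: -46/15 ≈ -3.0667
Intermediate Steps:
Q = 60 (Q = 6*10 = 60)
(-454 - 1*(-270))/Q = (-454 - 1*(-270))/60 = (-454 + 270)*(1/60) = -184*1/60 = -46/15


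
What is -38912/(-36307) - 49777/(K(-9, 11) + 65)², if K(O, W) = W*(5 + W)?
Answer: 452794333/2108746867 ≈ 0.21472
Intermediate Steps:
-38912/(-36307) - 49777/(K(-9, 11) + 65)² = -38912/(-36307) - 49777/(11*(5 + 11) + 65)² = -38912*(-1/36307) - 49777/(11*16 + 65)² = 38912/36307 - 49777/(176 + 65)² = 38912/36307 - 49777/(241²) = 38912/36307 - 49777/58081 = 452794333/2108746867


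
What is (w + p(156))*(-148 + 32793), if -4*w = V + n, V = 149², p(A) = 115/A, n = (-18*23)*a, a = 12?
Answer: -5484131485/39 ≈ -1.4062e+8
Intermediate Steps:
n = -4968 (n = -18*23*12 = -414*12 = -4968)
V = 22201
w = -17233/4 (w = -(22201 - 4968)/4 = -¼*17233 = -17233/4 ≈ -4308.3)
(w + p(156))*(-148 + 32793) = (-17233/4 + 115/156)*(-148 + 32793) = (-17233/4 + 115*(1/156))*32645 = (-17233/4 + 115/156)*32645 = -167993/39*32645 = -5484131485/39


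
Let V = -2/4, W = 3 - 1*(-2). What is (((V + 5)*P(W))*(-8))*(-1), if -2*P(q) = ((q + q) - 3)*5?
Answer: -630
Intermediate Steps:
W = 5 (W = 3 + 2 = 5)
P(q) = 15/2 - 5*q (P(q) = -((q + q) - 3)*5/2 = -(2*q - 3)*5/2 = -(-3 + 2*q)*5/2 = -(-15 + 10*q)/2 = 15/2 - 5*q)
V = -½ (V = -2*¼ = -½ ≈ -0.50000)
(((V + 5)*P(W))*(-8))*(-1) = (((-½ + 5)*(15/2 - 5*5))*(-8))*(-1) = ((9*(15/2 - 25)/2)*(-8))*(-1) = (((9/2)*(-35/2))*(-8))*(-1) = -315/4*(-8)*(-1) = 630*(-1) = -630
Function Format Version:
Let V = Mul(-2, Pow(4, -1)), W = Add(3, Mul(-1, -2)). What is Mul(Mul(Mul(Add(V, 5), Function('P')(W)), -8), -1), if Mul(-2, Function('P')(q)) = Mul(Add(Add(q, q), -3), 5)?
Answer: -630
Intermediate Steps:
W = 5 (W = Add(3, 2) = 5)
Function('P')(q) = Add(Rational(15, 2), Mul(-5, q)) (Function('P')(q) = Mul(Rational(-1, 2), Mul(Add(Add(q, q), -3), 5)) = Mul(Rational(-1, 2), Mul(Add(Mul(2, q), -3), 5)) = Mul(Rational(-1, 2), Mul(Add(-3, Mul(2, q)), 5)) = Mul(Rational(-1, 2), Add(-15, Mul(10, q))) = Add(Rational(15, 2), Mul(-5, q)))
V = Rational(-1, 2) (V = Mul(-2, Rational(1, 4)) = Rational(-1, 2) ≈ -0.50000)
Mul(Mul(Mul(Add(V, 5), Function('P')(W)), -8), -1) = Mul(Mul(Mul(Add(Rational(-1, 2), 5), Add(Rational(15, 2), Mul(-5, 5))), -8), -1) = Mul(Mul(Mul(Rational(9, 2), Add(Rational(15, 2), -25)), -8), -1) = Mul(Mul(Mul(Rational(9, 2), Rational(-35, 2)), -8), -1) = Mul(Mul(Rational(-315, 4), -8), -1) = Mul(630, -1) = -630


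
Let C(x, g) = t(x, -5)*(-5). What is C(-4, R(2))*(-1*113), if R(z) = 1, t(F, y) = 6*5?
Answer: 16950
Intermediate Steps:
t(F, y) = 30
C(x, g) = -150 (C(x, g) = 30*(-5) = -150)
C(-4, R(2))*(-1*113) = -(-150)*113 = -150*(-113) = 16950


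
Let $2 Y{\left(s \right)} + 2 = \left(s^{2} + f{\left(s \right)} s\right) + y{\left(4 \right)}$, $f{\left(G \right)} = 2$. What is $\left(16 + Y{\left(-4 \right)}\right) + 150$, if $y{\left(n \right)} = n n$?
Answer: $177$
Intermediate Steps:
$y{\left(n \right)} = n^{2}$
$Y{\left(s \right)} = 7 + s + \frac{s^{2}}{2}$ ($Y{\left(s \right)} = -1 + \frac{\left(s^{2} + 2 s\right) + 4^{2}}{2} = -1 + \frac{\left(s^{2} + 2 s\right) + 16}{2} = -1 + \frac{16 + s^{2} + 2 s}{2} = -1 + \left(8 + s + \frac{s^{2}}{2}\right) = 7 + s + \frac{s^{2}}{2}$)
$\left(16 + Y{\left(-4 \right)}\right) + 150 = \left(16 + \left(7 - 4 + \frac{\left(-4\right)^{2}}{2}\right)\right) + 150 = \left(16 + \left(7 - 4 + \frac{1}{2} \cdot 16\right)\right) + 150 = \left(16 + \left(7 - 4 + 8\right)\right) + 150 = \left(16 + 11\right) + 150 = 27 + 150 = 177$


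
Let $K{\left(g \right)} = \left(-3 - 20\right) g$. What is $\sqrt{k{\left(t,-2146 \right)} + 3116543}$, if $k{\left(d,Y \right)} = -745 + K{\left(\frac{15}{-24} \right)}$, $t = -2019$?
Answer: $\frac{3 \sqrt{5539222}}{4} \approx 1765.2$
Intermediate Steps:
$K{\left(g \right)} = - 23 g$ ($K{\left(g \right)} = \left(-3 - 20\right) g = - 23 g$)
$k{\left(d,Y \right)} = - \frac{5845}{8}$ ($k{\left(d,Y \right)} = -745 - 23 \frac{15}{-24} = -745 - 23 \cdot 15 \left(- \frac{1}{24}\right) = -745 - - \frac{115}{8} = -745 + \frac{115}{8} = - \frac{5845}{8}$)
$\sqrt{k{\left(t,-2146 \right)} + 3116543} = \sqrt{- \frac{5845}{8} + 3116543} = \sqrt{\frac{24926499}{8}} = \frac{3 \sqrt{5539222}}{4}$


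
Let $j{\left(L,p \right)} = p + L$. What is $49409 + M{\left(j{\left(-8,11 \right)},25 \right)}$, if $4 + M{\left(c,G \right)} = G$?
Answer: $49430$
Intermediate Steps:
$j{\left(L,p \right)} = L + p$
$M{\left(c,G \right)} = -4 + G$
$49409 + M{\left(j{\left(-8,11 \right)},25 \right)} = 49409 + \left(-4 + 25\right) = 49409 + 21 = 49430$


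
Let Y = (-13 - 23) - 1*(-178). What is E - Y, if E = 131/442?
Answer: -62633/442 ≈ -141.70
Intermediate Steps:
E = 131/442 (E = 131*(1/442) = 131/442 ≈ 0.29638)
Y = 142 (Y = -36 + 178 = 142)
E - Y = 131/442 - 1*142 = 131/442 - 142 = -62633/442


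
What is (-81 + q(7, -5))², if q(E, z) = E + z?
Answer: 6241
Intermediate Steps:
(-81 + q(7, -5))² = (-81 + (7 - 5))² = (-81 + 2)² = (-79)² = 6241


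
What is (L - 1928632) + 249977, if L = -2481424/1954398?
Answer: -1640381228057/977199 ≈ -1.6787e+6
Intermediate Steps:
L = -1240712/977199 (L = -2481424*1/1954398 = -1240712/977199 ≈ -1.2697)
(L - 1928632) + 249977 = (-1240712/977199 - 1928632) + 249977 = -1884658502480/977199 + 249977 = -1640381228057/977199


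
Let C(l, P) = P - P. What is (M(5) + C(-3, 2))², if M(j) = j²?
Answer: 625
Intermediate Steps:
C(l, P) = 0
(M(5) + C(-3, 2))² = (5² + 0)² = (25 + 0)² = 25² = 625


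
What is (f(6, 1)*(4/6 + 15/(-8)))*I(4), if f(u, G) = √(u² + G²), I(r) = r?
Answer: -29*√37/6 ≈ -29.400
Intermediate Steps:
f(u, G) = √(G² + u²)
(f(6, 1)*(4/6 + 15/(-8)))*I(4) = (√(1² + 6²)*(4/6 + 15/(-8)))*4 = (√(1 + 36)*(4*(⅙) + 15*(-⅛)))*4 = (√37*(⅔ - 15/8))*4 = (√37*(-29/24))*4 = -29*√37/24*4 = -29*√37/6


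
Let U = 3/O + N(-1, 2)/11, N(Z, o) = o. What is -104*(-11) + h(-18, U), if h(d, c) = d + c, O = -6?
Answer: 24765/22 ≈ 1125.7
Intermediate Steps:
U = -7/22 (U = 3/(-6) + 2/11 = 3*(-⅙) + 2*(1/11) = -½ + 2/11 = -7/22 ≈ -0.31818)
h(d, c) = c + d
-104*(-11) + h(-18, U) = -104*(-11) + (-7/22 - 18) = 1144 - 403/22 = 24765/22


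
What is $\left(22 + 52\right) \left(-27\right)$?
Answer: $-1998$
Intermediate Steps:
$\left(22 + 52\right) \left(-27\right) = 74 \left(-27\right) = -1998$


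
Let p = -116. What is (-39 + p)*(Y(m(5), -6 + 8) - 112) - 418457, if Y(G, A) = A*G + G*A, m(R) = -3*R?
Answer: -391797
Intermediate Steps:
Y(G, A) = 2*A*G (Y(G, A) = A*G + A*G = 2*A*G)
(-39 + p)*(Y(m(5), -6 + 8) - 112) - 418457 = (-39 - 116)*(2*(-6 + 8)*(-3*5) - 112) - 418457 = -155*(2*2*(-15) - 112) - 418457 = -155*(-60 - 112) - 418457 = -155*(-172) - 418457 = 26660 - 418457 = -391797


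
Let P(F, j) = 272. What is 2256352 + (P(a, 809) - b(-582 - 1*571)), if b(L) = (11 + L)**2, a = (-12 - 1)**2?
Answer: 952460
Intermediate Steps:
a = 169 (a = (-13)**2 = 169)
2256352 + (P(a, 809) - b(-582 - 1*571)) = 2256352 + (272 - (11 + (-582 - 1*571))**2) = 2256352 + (272 - (11 + (-582 - 571))**2) = 2256352 + (272 - (11 - 1153)**2) = 2256352 + (272 - 1*(-1142)**2) = 2256352 + (272 - 1*1304164) = 2256352 + (272 - 1304164) = 2256352 - 1303892 = 952460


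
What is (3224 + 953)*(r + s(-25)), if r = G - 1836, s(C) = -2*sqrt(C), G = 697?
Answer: -4757603 - 41770*I ≈ -4.7576e+6 - 41770.0*I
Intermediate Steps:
r = -1139 (r = 697 - 1836 = -1139)
(3224 + 953)*(r + s(-25)) = (3224 + 953)*(-1139 - 10*I) = 4177*(-1139 - 10*I) = -4757603 - 41770*I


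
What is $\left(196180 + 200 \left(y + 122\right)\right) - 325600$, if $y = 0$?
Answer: $-105020$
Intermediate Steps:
$\left(196180 + 200 \left(y + 122\right)\right) - 325600 = \left(196180 + 200 \left(0 + 122\right)\right) - 325600 = \left(196180 + 200 \cdot 122\right) - 325600 = \left(196180 + 24400\right) - 325600 = 220580 - 325600 = -105020$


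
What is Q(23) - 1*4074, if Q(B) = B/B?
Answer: -4073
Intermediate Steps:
Q(B) = 1
Q(23) - 1*4074 = 1 - 1*4074 = 1 - 4074 = -4073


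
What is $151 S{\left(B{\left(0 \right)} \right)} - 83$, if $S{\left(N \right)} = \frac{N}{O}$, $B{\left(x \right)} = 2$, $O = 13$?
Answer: $- \frac{777}{13} \approx -59.769$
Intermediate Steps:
$S{\left(N \right)} = \frac{N}{13}$
$151 S{\left(B{\left(0 \right)} \right)} - 83 = 151 \cdot \frac{1}{13} \cdot 2 - 83 = 151 \cdot \frac{2}{13} - 83 = \frac{302}{13} - 83 = - \frac{777}{13}$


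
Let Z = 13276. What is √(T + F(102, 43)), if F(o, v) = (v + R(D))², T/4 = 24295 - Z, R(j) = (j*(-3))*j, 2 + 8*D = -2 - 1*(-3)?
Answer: √188092297/64 ≈ 214.29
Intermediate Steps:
D = -⅛ (D = -¼ + (-2 - 1*(-3))/8 = -¼ + (-2 + 3)/8 = -¼ + (⅛)*1 = -¼ + ⅛ = -⅛ ≈ -0.12500)
R(j) = -3*j² (R(j) = (-3*j)*j = -3*j²)
T = 44076 (T = 4*(24295 - 1*13276) = 4*(24295 - 13276) = 4*11019 = 44076)
F(o, v) = (-3/64 + v)² (F(o, v) = (v - 3*(-⅛)²)² = (v - 3*1/64)² = (v - 3/64)² = (-3/64 + v)²)
√(T + F(102, 43)) = √(44076 + (-3 + 64*43)²/4096) = √(44076 + (-3 + 2752)²/4096) = √(44076 + (1/4096)*2749²) = √(44076 + (1/4096)*7557001) = √(44076 + 7557001/4096) = √(188092297/4096) = √188092297/64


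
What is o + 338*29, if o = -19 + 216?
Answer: 9999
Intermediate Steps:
o = 197
o + 338*29 = 197 + 338*29 = 197 + 9802 = 9999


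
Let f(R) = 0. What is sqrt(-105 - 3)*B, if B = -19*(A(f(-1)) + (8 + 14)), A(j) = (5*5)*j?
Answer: -2508*I*sqrt(3) ≈ -4344.0*I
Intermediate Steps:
A(j) = 25*j
B = -418 (B = -19*(25*0 + (8 + 14)) = -19*(0 + 22) = -19*22 = -418)
sqrt(-105 - 3)*B = sqrt(-105 - 3)*(-418) = sqrt(-108)*(-418) = (6*I*sqrt(3))*(-418) = -2508*I*sqrt(3)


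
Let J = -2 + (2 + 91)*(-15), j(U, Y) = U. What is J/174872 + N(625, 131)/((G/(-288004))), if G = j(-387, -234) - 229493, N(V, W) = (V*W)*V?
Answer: 64430297344783941/1004989384 ≈ 6.4110e+7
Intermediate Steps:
N(V, W) = W*V²
G = -229880 (G = -387 - 229493 = -229880)
J = -1397 (J = -2 + 93*(-15) = -2 - 1395 = -1397)
J/174872 + N(625, 131)/((G/(-288004))) = -1397/174872 + (131*625²)/((-229880/(-288004))) = -1397*1/174872 + (131*390625)/((-229880*(-1/288004))) = -1397/174872 + 51171875/(57470/72001) = -1397/174872 + 51171875*(72001/57470) = -1397/174872 + 736885234375/11494 = 64430297344783941/1004989384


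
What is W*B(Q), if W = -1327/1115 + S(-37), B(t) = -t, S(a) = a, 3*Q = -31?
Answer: -440014/1115 ≈ -394.63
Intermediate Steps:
Q = -31/3 (Q = (⅓)*(-31) = -31/3 ≈ -10.333)
W = -42582/1115 (W = -1327/1115 - 37 = -42582/1115 ≈ -38.190)
W*B(Q) = -(-42582)*(-31)/(1115*3) = -42582/1115*31/3 = -440014/1115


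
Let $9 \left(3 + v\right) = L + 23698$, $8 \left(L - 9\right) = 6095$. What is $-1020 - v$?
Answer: $- \frac{268975}{72} \approx -3735.8$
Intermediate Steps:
$L = \frac{6167}{8}$ ($L = 9 + \frac{1}{8} \cdot 6095 = 9 + \frac{6095}{8} = \frac{6167}{8} \approx 770.88$)
$v = \frac{195535}{72}$ ($v = -3 + \frac{\frac{6167}{8} + 23698}{9} = -3 + \frac{1}{9} \cdot \frac{195751}{8} = -3 + \frac{195751}{72} = \frac{195535}{72} \approx 2715.8$)
$-1020 - v = -1020 - \frac{195535}{72} = - \frac{268975}{72}$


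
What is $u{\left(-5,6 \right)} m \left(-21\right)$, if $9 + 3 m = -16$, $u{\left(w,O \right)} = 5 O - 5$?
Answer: $4375$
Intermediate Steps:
$u{\left(w,O \right)} = -5 + 5 O$
$m = - \frac{25}{3}$ ($m = -3 + \frac{1}{3} \left(-16\right) = -3 - \frac{16}{3} = - \frac{25}{3} \approx -8.3333$)
$u{\left(-5,6 \right)} m \left(-21\right) = \left(-5 + 5 \cdot 6\right) \left(- \frac{25}{3}\right) \left(-21\right) = \left(-5 + 30\right) \left(- \frac{25}{3}\right) \left(-21\right) = 25 \left(- \frac{25}{3}\right) \left(-21\right) = \left(- \frac{625}{3}\right) \left(-21\right) = 4375$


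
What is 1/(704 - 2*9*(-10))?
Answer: 1/884 ≈ 0.0011312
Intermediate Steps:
1/(704 - 2*9*(-10)) = 1/(704 - 18*(-10)) = 1/(704 + 180) = 1/884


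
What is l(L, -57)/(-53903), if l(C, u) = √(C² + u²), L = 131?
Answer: -√20410/53903 ≈ -0.0026504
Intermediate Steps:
l(L, -57)/(-53903) = √(131² + (-57)²)/(-53903) = √(17161 + 3249)*(-1/53903) = √20410*(-1/53903) = -√20410/53903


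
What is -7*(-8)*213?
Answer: 11928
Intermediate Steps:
-7*(-8)*213 = -(-56)*213 = -1*(-11928) = 11928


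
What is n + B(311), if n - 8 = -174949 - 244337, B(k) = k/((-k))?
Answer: -419279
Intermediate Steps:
B(k) = -1 (B(k) = k*(-1/k) = -1)
n = -419278 (n = 8 + (-174949 - 244337) = 8 - 419286 = -419278)
n + B(311) = -419278 - 1 = -419279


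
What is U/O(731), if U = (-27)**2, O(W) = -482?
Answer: -729/482 ≈ -1.5124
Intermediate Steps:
U = 729
U/O(731) = 729/(-482) = 729*(-1/482) = -729/482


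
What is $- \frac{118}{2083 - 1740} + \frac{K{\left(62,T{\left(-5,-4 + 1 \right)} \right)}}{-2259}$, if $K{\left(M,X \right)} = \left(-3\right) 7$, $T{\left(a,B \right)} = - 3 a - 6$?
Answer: $- \frac{86453}{258279} \approx -0.33473$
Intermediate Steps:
$T{\left(a,B \right)} = -6 - 3 a$
$K{\left(M,X \right)} = -21$
$- \frac{118}{2083 - 1740} + \frac{K{\left(62,T{\left(-5,-4 + 1 \right)} \right)}}{-2259} = - \frac{118}{2083 - 1740} - \frac{21}{-2259} = - \frac{118}{343} - - \frac{7}{753} = \left(-118\right) \frac{1}{343} + \frac{7}{753} = - \frac{118}{343} + \frac{7}{753} = - \frac{86453}{258279}$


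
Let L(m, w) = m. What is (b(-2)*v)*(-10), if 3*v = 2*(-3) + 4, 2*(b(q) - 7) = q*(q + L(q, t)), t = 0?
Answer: 220/3 ≈ 73.333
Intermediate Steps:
b(q) = 7 + q**2 (b(q) = 7 + (q*(q + q))/2 = 7 + (q*(2*q))/2 = 7 + (2*q**2)/2 = 7 + q**2)
v = -2/3 (v = (2*(-3) + 4)/3 = (-6 + 4)/3 = (1/3)*(-2) = -2/3 ≈ -0.66667)
(b(-2)*v)*(-10) = ((7 + (-2)**2)*(-2/3))*(-10) = ((7 + 4)*(-2/3))*(-10) = (11*(-2/3))*(-10) = -22/3*(-10) = 220/3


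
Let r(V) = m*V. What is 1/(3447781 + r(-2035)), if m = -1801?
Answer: 1/7112816 ≈ 1.4059e-7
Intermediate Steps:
r(V) = -1801*V
1/(3447781 + r(-2035)) = 1/(3447781 - 1801*(-2035)) = 1/(3447781 + 3665035) = 1/7112816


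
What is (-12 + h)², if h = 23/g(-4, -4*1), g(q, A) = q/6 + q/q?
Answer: 3249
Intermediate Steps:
g(q, A) = 1 + q/6 (g(q, A) = q*(⅙) + 1 = q/6 + 1 = 1 + q/6)
h = 69 (h = 23/(1 + (⅙)*(-4)) = 23/(1 - ⅔) = 23/(⅓) = 23*3 = 69)
(-12 + h)² = (-12 + 69)² = 57² = 3249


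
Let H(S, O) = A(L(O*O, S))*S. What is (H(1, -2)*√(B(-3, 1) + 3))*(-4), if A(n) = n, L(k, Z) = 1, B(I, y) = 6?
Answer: -12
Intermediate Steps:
H(S, O) = S (H(S, O) = 1*S = S)
(H(1, -2)*√(B(-3, 1) + 3))*(-4) = (1*√(6 + 3))*(-4) = (1*√9)*(-4) = (1*3)*(-4) = 3*(-4) = -12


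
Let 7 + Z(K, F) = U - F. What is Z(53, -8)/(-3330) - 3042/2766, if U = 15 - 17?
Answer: -1687849/1535130 ≈ -1.0995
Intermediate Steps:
U = -2
Z(K, F) = -9 - F (Z(K, F) = -7 + (-2 - F) = -9 - F)
Z(53, -8)/(-3330) - 3042/2766 = (-9 - 1*(-8))/(-3330) - 3042/2766 = (-9 + 8)*(-1/3330) - 3042*1/2766 = -1*(-1/3330) - 507/461 = 1/3330 - 507/461 = -1687849/1535130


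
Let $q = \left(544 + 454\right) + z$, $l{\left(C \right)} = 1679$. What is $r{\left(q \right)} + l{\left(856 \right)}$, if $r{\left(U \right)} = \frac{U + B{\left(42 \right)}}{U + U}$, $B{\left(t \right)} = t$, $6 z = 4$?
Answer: $\frac{718835}{428} \approx 1679.5$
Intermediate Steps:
$z = \frac{2}{3}$ ($z = \frac{1}{6} \cdot 4 = \frac{2}{3} \approx 0.66667$)
$q = \frac{2996}{3}$ ($q = \left(544 + 454\right) + \frac{2}{3} = 998 + \frac{2}{3} = \frac{2996}{3} \approx 998.67$)
$r{\left(U \right)} = \frac{42 + U}{2 U}$ ($r{\left(U \right)} = \frac{U + 42}{U + U} = \frac{42 + U}{2 U}$)
$r{\left(q \right)} + l{\left(856 \right)} = \frac{42 + \frac{2996}{3}}{2 \cdot \frac{2996}{3}} + 1679 = \frac{1}{2} \cdot \frac{3}{2996} \cdot \frac{3122}{3} + 1679 = \frac{223}{428} + 1679 = \frac{718835}{428}$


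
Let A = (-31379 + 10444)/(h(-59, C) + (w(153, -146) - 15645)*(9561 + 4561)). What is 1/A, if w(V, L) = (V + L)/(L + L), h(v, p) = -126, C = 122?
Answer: 32257116563/3056510 ≈ 10554.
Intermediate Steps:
w(V, L) = (L + V)/(2*L) (w(V, L) = (L + V)/((2*L)) = (L + V)*(1/(2*L)) = (L + V)/(2*L))
A = 3056510/32257116563 (A = (-31379 + 10444)/(-126 + ((1/2)*(-146 + 153)/(-146) - 15645)*(9561 + 4561)) = -20935/(-126 + ((1/2)*(-1/146)*7 - 15645)*14122) = -20935/(-126 + (-7/292 - 15645)*14122) = -20935/(-126 - 4568347/292*14122) = -20935/(-126 - 32257098167/146) = -20935/(-32257116563/146) = -20935*(-146/32257116563) = 3056510/32257116563 ≈ 9.4755e-5)
1/A = 1/(3056510/32257116563) = 32257116563/3056510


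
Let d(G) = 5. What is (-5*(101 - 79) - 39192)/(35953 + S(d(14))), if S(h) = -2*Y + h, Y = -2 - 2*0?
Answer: -19651/17981 ≈ -1.0929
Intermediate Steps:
Y = -2 (Y = -2 + 0 = -2)
S(h) = 4 + h (S(h) = -2*(-2) + h = 4 + h)
(-5*(101 - 79) - 39192)/(35953 + S(d(14))) = (-5*(101 - 79) - 39192)/(35953 + (4 + 5)) = (-5*22 - 39192)/(35953 + 9) = (-110 - 39192)/35962 = -39302*1/35962 = -19651/17981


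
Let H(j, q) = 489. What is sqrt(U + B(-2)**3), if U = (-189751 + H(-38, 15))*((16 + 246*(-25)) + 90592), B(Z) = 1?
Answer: I*sqrt(15984689995) ≈ 1.2643e+5*I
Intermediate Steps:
U = -15984689996 (U = (-189751 + 489)*((16 + 246*(-25)) + 90592) = -189262*((16 - 6150) + 90592) = -189262*(-6134 + 90592) = -189262*84458 = -15984689996)
sqrt(U + B(-2)**3) = sqrt(-15984689996 + 1**3) = sqrt(-15984689996 + 1) = sqrt(-15984689995) = I*sqrt(15984689995)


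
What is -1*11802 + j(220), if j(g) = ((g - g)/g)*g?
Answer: -11802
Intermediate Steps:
j(g) = 0 (j(g) = (0/g)*g = 0*g = 0)
-1*11802 + j(220) = -1*11802 + 0 = -11802 + 0 = -11802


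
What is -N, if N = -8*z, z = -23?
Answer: -184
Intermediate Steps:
N = 184 (N = -8*(-23) = 184)
-N = -1*184 = -184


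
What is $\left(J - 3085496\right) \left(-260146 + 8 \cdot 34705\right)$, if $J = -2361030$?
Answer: $-95281525844$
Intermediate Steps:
$\left(J - 3085496\right) \left(-260146 + 8 \cdot 34705\right) = \left(-2361030 - 3085496\right) \left(-260146 + 8 \cdot 34705\right) = - 5446526 \left(-260146 + 277640\right) = \left(-5446526\right) 17494 = -95281525844$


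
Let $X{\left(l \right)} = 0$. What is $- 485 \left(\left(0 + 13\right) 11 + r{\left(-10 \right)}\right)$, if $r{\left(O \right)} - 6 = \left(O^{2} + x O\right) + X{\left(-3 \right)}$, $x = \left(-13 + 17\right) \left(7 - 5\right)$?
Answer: $-81965$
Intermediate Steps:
$x = 8$ ($x = 4 \cdot 2 = 8$)
$r{\left(O \right)} = 6 + O^{2} + 8 O$ ($r{\left(O \right)} = 6 + \left(\left(O^{2} + 8 O\right) + 0\right) = 6 + \left(O^{2} + 8 O\right) = 6 + O^{2} + 8 O$)
$- 485 \left(\left(0 + 13\right) 11 + r{\left(-10 \right)}\right) = - 485 \left(\left(0 + 13\right) 11 + \left(6 + \left(-10\right)^{2} + 8 \left(-10\right)\right)\right) = - 485 \left(13 \cdot 11 + \left(6 + 100 - 80\right)\right) = - 485 \left(143 + 26\right) = \left(-485\right) 169 = -81965$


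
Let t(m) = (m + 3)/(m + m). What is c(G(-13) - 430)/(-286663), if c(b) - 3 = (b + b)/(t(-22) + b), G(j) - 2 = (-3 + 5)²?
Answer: -7171/410964487 ≈ -1.7449e-5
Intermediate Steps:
G(j) = 6 (G(j) = 2 + (-3 + 5)² = 2 + 2² = 2 + 4 = 6)
t(m) = (3 + m)/(2*m) (t(m) = (3 + m)/((2*m)) = (3 + m)*(1/(2*m)) = (3 + m)/(2*m))
c(b) = 3 + 2*b/(19/44 + b) (c(b) = 3 + (b + b)/((½)*(3 - 22)/(-22) + b) = 3 + (2*b)/((½)*(-1/22)*(-19) + b) = 3 + (2*b)/(19/44 + b) = 3 + 2*b/(19/44 + b))
c(G(-13) - 430)/(-286663) = ((57 + 220*(6 - 430))/(19 + 44*(6 - 430)))/(-286663) = ((57 + 220*(-424))/(19 + 44*(-424)))*(-1/286663) = ((57 - 93280)/(19 - 18656))*(-1/286663) = (-93223/(-18637))*(-1/286663) = -1/18637*(-93223)*(-1/286663) = (93223/18637)*(-1/286663) = -7171/410964487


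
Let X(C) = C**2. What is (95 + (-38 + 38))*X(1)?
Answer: 95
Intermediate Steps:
(95 + (-38 + 38))*X(1) = (95 + (-38 + 38))*1**2 = (95 + 0)*1 = 95*1 = 95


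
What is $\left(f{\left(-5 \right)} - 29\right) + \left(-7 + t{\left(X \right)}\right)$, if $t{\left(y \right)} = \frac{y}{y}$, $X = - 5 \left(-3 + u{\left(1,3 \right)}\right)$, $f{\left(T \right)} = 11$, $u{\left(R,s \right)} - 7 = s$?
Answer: $-24$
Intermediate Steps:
$u{\left(R,s \right)} = 7 + s$
$X = -35$ ($X = - 5 \left(-3 + \left(7 + 3\right)\right) = - 5 \left(-3 + 10\right) = \left(-5\right) 7 = -35$)
$t{\left(y \right)} = 1$
$\left(f{\left(-5 \right)} - 29\right) + \left(-7 + t{\left(X \right)}\right) = \left(11 - 29\right) + \left(-7 + 1\right) = -18 - 6 = -24$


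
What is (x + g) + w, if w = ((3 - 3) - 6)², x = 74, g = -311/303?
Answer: 33019/303 ≈ 108.97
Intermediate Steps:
g = -311/303 (g = -311*1/303 = -311/303 ≈ -1.0264)
w = 36 (w = (0 - 6)² = (-6)² = 36)
(x + g) + w = (74 - 311/303) + 36 = 22111/303 + 36 = 33019/303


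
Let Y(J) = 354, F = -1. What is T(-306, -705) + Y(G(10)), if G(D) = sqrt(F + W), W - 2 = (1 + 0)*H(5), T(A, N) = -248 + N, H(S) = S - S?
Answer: -599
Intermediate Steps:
H(S) = 0
W = 2 (W = 2 + (1 + 0)*0 = 2 + 1*0 = 2 + 0 = 2)
G(D) = 1 (G(D) = sqrt(-1 + 2) = sqrt(1) = 1)
T(-306, -705) + Y(G(10)) = (-248 - 705) + 354 = -953 + 354 = -599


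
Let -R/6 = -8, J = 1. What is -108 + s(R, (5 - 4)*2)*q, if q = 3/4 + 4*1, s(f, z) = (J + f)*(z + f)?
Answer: 23059/2 ≈ 11530.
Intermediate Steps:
R = 48 (R = -6*(-8) = 48)
s(f, z) = (1 + f)*(f + z) (s(f, z) = (1 + f)*(z + f) = (1 + f)*(f + z))
q = 19/4 (q = 3*(¼) + 4 = ¾ + 4 = 19/4 ≈ 4.7500)
-108 + s(R, (5 - 4)*2)*q = -108 + (48 + (5 - 4)*2 + 48² + 48*((5 - 4)*2))*(19/4) = -108 + (48 + 1*2 + 2304 + 48*(1*2))*(19/4) = -108 + (48 + 2 + 2304 + 48*2)*(19/4) = -108 + (48 + 2 + 2304 + 96)*(19/4) = -108 + 2450*(19/4) = -108 + 23275/2 = 23059/2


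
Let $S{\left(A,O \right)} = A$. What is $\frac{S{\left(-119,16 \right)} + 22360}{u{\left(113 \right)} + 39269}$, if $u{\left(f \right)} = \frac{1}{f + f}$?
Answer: $\frac{5026466}{8874795} \approx 0.56638$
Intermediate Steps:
$u{\left(f \right)} = \frac{1}{2 f}$
$\frac{S{\left(-119,16 \right)} + 22360}{u{\left(113 \right)} + 39269} = \frac{-119 + 22360}{\frac{1}{2 \cdot 113} + 39269} = \frac{22241}{\frac{1}{2} \cdot \frac{1}{113} + 39269} = \frac{22241}{\frac{1}{226} + 39269} = \frac{22241}{\frac{8874795}{226}} = 22241 \cdot \frac{226}{8874795} = \frac{5026466}{8874795}$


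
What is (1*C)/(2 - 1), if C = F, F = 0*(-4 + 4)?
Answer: 0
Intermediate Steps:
F = 0 (F = 0*0 = 0)
C = 0
(1*C)/(2 - 1) = (1*0)/(2 - 1) = 0/1 = 0*1 = 0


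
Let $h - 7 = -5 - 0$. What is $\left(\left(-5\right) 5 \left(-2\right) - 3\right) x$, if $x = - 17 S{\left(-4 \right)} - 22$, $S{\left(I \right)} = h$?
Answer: $-2632$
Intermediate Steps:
$h = 2$ ($h = 7 - 5 = 2$)
$S{\left(I \right)} = 2$
$x = -56$ ($x = \left(-17\right) 2 - 22 = -34 - 22 = -56$)
$\left(\left(-5\right) 5 \left(-2\right) - 3\right) x = \left(\left(-5\right) 5 \left(-2\right) - 3\right) \left(-56\right) = \left(\left(-25\right) \left(-2\right) - 3\right) \left(-56\right) = \left(50 - 3\right) \left(-56\right) = 47 \left(-56\right) = -2632$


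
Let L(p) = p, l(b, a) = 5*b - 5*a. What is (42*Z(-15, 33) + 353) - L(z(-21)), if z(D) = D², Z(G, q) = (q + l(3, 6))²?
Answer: 13520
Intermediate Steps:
l(b, a) = -5*a + 5*b
Z(G, q) = (-15 + q)² (Z(G, q) = (q + (-5*6 + 5*3))² = (q + (-30 + 15))² = (q - 15)² = (-15 + q)²)
(42*Z(-15, 33) + 353) - L(z(-21)) = (42*(-15 + 33)² + 353) - 1*(-21)² = (42*18² + 353) - 1*441 = (42*324 + 353) - 441 = (13608 + 353) - 441 = 13961 - 441 = 13520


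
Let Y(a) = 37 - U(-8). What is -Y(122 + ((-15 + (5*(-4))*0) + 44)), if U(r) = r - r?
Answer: -37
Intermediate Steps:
U(r) = 0
Y(a) = 37 (Y(a) = 37 - 1*0 = 37 + 0 = 37)
-Y(122 + ((-15 + (5*(-4))*0) + 44)) = -1*37 = -37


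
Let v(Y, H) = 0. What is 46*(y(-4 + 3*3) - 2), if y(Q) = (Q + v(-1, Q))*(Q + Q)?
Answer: 2208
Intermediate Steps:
y(Q) = 2*Q² (y(Q) = (Q + 0)*(Q + Q) = Q*(2*Q) = 2*Q²)
46*(y(-4 + 3*3) - 2) = 46*(2*(-4 + 3*3)² - 2) = 46*(2*(-4 + 9)² - 2) = 46*(2*5² - 2) = 46*(2*25 - 2) = 46*(50 - 2) = 46*48 = 2208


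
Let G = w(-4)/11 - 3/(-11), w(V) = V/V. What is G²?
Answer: 16/121 ≈ 0.13223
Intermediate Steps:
w(V) = 1
G = 4/11 (G = 1/11 - 3/(-11) = 1*(1/11) - 3*(-1/11) = 1/11 + 3/11 = 4/11 ≈ 0.36364)
G² = (4/11)² = 16/121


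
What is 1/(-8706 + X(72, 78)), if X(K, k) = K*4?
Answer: -1/8418 ≈ -0.00011879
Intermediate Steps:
X(K, k) = 4*K
1/(-8706 + X(72, 78)) = 1/(-8706 + 4*72) = 1/(-8706 + 288) = 1/(-8418) = -1/8418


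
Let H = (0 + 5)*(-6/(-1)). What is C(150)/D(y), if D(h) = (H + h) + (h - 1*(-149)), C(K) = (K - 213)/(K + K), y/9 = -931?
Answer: 21/1657900 ≈ 1.2667e-5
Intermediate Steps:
y = -8379 (y = 9*(-931) = -8379)
C(K) = (-213 + K)/(2*K) (C(K) = (-213 + K)/((2*K)) = (-213 + K)*(1/(2*K)) = (-213 + K)/(2*K))
H = 30 (H = 5*(-6*(-1)) = 5*6 = 30)
D(h) = 179 + 2*h (D(h) = (30 + h) + (h - 1*(-149)) = (30 + h) + (h + 149) = (30 + h) + (149 + h) = 179 + 2*h)
C(150)/D(y) = ((½)*(-213 + 150)/150)/(179 + 2*(-8379)) = ((½)*(1/150)*(-63))/(179 - 16758) = -21/100/(-16579) = -21/100*(-1/16579) = 21/1657900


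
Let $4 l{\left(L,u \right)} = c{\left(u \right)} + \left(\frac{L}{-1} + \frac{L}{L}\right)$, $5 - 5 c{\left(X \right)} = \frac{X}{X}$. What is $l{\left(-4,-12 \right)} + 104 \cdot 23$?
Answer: $\frac{47869}{20} \approx 2393.4$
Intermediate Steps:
$c{\left(X \right)} = \frac{4}{5}$ ($c{\left(X \right)} = 1 - \frac{X \frac{1}{X}}{5} = 1 - \frac{1}{5} = \frac{4}{5}$)
$l{\left(L,u \right)} = \frac{9}{20} - \frac{L}{4}$ ($l{\left(L,u \right)} = \frac{\frac{4}{5} + \left(\frac{L}{-1} + \frac{L}{L}\right)}{4} = \frac{\frac{4}{5} + \left(L \left(-1\right) + 1\right)}{4} = \frac{\frac{4}{5} - \left(-1 + L\right)}{4} = \frac{\frac{9}{5} - L}{4} = \frac{9}{20} - \frac{L}{4}$)
$l{\left(-4,-12 \right)} + 104 \cdot 23 = \left(\frac{9}{20} - -1\right) + 104 \cdot 23 = \left(\frac{9}{20} + 1\right) + 2392 = \frac{29}{20} + 2392 = \frac{47869}{20}$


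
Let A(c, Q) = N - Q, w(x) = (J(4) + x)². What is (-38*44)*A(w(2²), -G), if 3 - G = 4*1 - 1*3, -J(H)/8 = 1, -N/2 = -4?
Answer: -16720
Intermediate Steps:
N = 8 (N = -2*(-4) = 8)
J(H) = -8 (J(H) = -8*1 = -8)
w(x) = (-8 + x)²
G = 2 (G = 3 - (4*1 - 1*3) = 3 - (4 - 3) = 3 - 1*1 = 3 - 1 = 2)
A(c, Q) = 8 - Q
(-38*44)*A(w(2²), -G) = (-38*44)*(8 - (-1)*2) = -1672*(8 - 1*(-2)) = -1672*(8 + 2) = -1672*10 = -16720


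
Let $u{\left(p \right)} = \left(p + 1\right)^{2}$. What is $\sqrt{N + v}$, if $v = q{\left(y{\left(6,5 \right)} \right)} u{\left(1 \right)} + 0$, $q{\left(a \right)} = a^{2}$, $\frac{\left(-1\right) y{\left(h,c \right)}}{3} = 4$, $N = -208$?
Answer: $4 \sqrt{23} \approx 19.183$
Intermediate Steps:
$u{\left(p \right)} = \left(1 + p\right)^{2}$
$y{\left(h,c \right)} = -12$ ($y{\left(h,c \right)} = \left(-3\right) 4 = -12$)
$v = 576$ ($v = \left(-12\right)^{2} \left(1 + 1\right)^{2} + 0 = 144 \cdot 2^{2} + 0 = 144 \cdot 4 + 0 = 576 + 0 = 576$)
$\sqrt{N + v} = \sqrt{-208 + 576} = \sqrt{368} = 4 \sqrt{23}$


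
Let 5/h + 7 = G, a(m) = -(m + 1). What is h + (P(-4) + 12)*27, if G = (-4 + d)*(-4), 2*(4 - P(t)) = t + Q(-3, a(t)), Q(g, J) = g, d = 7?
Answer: 19997/38 ≈ 526.24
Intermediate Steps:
a(m) = -1 - m (a(m) = -(1 + m) = -1 - m)
P(t) = 11/2 - t/2 (P(t) = 4 - (t - 3)/2 = 4 - (-3 + t)/2 = 4 + (3/2 - t/2) = 11/2 - t/2)
G = -12 (G = (-4 + 7)*(-4) = 3*(-4) = -12)
h = -5/19 (h = 5/(-7 - 12) = 5/(-19) = 5*(-1/19) = -5/19 ≈ -0.26316)
h + (P(-4) + 12)*27 = -5/19 + ((11/2 - ½*(-4)) + 12)*27 = -5/19 + ((11/2 + 2) + 12)*27 = -5/19 + (15/2 + 12)*27 = -5/19 + (39/2)*27 = -5/19 + 1053/2 = 19997/38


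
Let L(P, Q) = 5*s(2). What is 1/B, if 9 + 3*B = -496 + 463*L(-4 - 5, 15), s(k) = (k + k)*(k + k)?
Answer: 3/36535 ≈ 8.2113e-5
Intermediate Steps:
s(k) = 4*k² (s(k) = (2*k)*(2*k) = 4*k²)
L(P, Q) = 80 (L(P, Q) = 5*(4*2²) = 5*(4*4) = 5*16 = 80)
B = 36535/3 (B = -3 + (-496 + 463*80)/3 = -3 + (-496 + 37040)/3 = -3 + (⅓)*36544 = -3 + 36544/3 = 36535/3 ≈ 12178.)
1/B = 1/(36535/3) = 3/36535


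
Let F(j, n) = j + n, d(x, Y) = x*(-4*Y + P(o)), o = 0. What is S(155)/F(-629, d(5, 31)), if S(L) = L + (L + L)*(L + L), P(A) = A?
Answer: -96255/1249 ≈ -77.066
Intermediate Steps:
d(x, Y) = -4*Y*x (d(x, Y) = x*(-4*Y + 0) = x*(-4*Y) = -4*Y*x)
S(L) = L + 4*L² (S(L) = L + (2*L)*(2*L) = L + 4*L²)
S(155)/F(-629, d(5, 31)) = (155*(1 + 4*155))/(-629 - 4*31*5) = (155*(1 + 620))/(-629 - 620) = (155*621)/(-1249) = 96255*(-1/1249) = -96255/1249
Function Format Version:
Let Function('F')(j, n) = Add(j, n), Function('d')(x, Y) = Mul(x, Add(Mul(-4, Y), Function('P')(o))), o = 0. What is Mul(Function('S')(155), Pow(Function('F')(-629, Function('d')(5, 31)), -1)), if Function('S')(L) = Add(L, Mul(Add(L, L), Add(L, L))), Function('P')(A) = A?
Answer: Rational(-96255, 1249) ≈ -77.066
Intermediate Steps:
Function('d')(x, Y) = Mul(-4, Y, x) (Function('d')(x, Y) = Mul(x, Add(Mul(-4, Y), 0)) = Mul(x, Mul(-4, Y)) = Mul(-4, Y, x))
Function('S')(L) = Add(L, Mul(4, Pow(L, 2))) (Function('S')(L) = Add(L, Mul(Mul(2, L), Mul(2, L))) = Add(L, Mul(4, Pow(L, 2))))
Mul(Function('S')(155), Pow(Function('F')(-629, Function('d')(5, 31)), -1)) = Mul(Mul(155, Add(1, Mul(4, 155))), Pow(Add(-629, Mul(-4, 31, 5)), -1)) = Mul(Mul(155, Add(1, 620)), Pow(Add(-629, -620), -1)) = Mul(Mul(155, 621), Pow(-1249, -1)) = Mul(96255, Rational(-1, 1249)) = Rational(-96255, 1249)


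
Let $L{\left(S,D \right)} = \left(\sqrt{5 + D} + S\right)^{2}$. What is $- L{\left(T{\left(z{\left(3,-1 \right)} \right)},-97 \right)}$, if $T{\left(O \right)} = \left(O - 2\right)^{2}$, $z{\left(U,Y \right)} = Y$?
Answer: $11 - 36 i \sqrt{23} \approx 11.0 - 172.65 i$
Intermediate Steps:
$T{\left(O \right)} = \left(-2 + O\right)^{2}$
$L{\left(S,D \right)} = \left(S + \sqrt{5 + D}\right)^{2}$
$- L{\left(T{\left(z{\left(3,-1 \right)} \right)},-97 \right)} = - \left(\left(-2 - 1\right)^{2} + \sqrt{5 - 97}\right)^{2} = - \left(\left(-3\right)^{2} + \sqrt{-92}\right)^{2} = - \left(9 + 2 i \sqrt{23}\right)^{2}$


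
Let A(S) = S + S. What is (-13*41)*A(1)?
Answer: -1066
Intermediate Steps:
A(S) = 2*S
(-13*41)*A(1) = (-13*41)*(2*1) = -533*2 = -1066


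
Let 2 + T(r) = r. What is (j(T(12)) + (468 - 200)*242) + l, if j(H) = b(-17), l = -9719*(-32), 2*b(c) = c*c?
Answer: 752017/2 ≈ 3.7601e+5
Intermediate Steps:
b(c) = c**2/2 (b(c) = (c*c)/2 = c**2/2)
T(r) = -2 + r
l = 311008
j(H) = 289/2 (j(H) = (1/2)*(-17)**2 = (1/2)*289 = 289/2)
(j(T(12)) + (468 - 200)*242) + l = (289/2 + (468 - 200)*242) + 311008 = (289/2 + 268*242) + 311008 = (289/2 + 64856) + 311008 = 130001/2 + 311008 = 752017/2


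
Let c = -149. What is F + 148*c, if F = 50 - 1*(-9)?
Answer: -21993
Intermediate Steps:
F = 59 (F = 50 + 9 = 59)
F + 148*c = 59 + 148*(-149) = 59 - 22052 = -21993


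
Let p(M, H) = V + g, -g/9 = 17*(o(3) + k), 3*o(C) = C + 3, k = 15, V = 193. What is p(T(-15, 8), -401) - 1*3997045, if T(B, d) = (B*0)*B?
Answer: -3999453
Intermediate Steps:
T(B, d) = 0 (T(B, d) = 0*B = 0)
o(C) = 1 + C/3 (o(C) = (C + 3)/3 = (3 + C)/3 = 1 + C/3)
g = -2601 (g = -153*((1 + (⅓)*3) + 15) = -153*((1 + 1) + 15) = -153*(2 + 15) = -153*17 = -9*289 = -2601)
p(M, H) = -2408 (p(M, H) = 193 - 2601 = -2408)
p(T(-15, 8), -401) - 1*3997045 = -2408 - 1*3997045 = -2408 - 3997045 = -3999453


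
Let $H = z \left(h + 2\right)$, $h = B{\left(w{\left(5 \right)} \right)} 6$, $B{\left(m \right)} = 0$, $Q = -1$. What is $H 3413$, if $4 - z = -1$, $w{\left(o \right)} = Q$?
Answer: $34130$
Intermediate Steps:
$w{\left(o \right)} = -1$
$z = 5$ ($z = 4 - -1 = 4 + 1 = 5$)
$h = 0$ ($h = 0 \cdot 6 = 0$)
$H = 10$ ($H = 5 \left(0 + 2\right) = 5 \cdot 2 = 10$)
$H 3413 = 10 \cdot 3413 = 34130$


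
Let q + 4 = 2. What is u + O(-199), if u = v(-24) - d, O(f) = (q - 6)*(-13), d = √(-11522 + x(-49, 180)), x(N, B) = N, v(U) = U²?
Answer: 680 - I*√11571 ≈ 680.0 - 107.57*I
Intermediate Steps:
q = -2 (q = -4 + 2 = -2)
d = I*√11571 (d = √(-11522 - 49) = √(-11571) = I*√11571 ≈ 107.57*I)
O(f) = 104 (O(f) = (-2 - 6)*(-13) = -8*(-13) = 104)
u = 576 - I*√11571 (u = (-24)² - I*√11571 = 576 - I*√11571 ≈ 576.0 - 107.57*I)
u + O(-199) = (576 - I*√11571) + 104 = 680 - I*√11571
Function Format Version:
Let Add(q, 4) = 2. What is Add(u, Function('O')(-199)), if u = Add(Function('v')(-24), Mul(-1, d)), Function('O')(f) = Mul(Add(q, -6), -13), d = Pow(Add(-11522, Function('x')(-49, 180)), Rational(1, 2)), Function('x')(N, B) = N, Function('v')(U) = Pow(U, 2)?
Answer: Add(680, Mul(-1, I, Pow(11571, Rational(1, 2)))) ≈ Add(680.00, Mul(-107.57, I))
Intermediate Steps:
q = -2 (q = Add(-4, 2) = -2)
d = Mul(I, Pow(11571, Rational(1, 2))) (d = Pow(Add(-11522, -49), Rational(1, 2)) = Pow(-11571, Rational(1, 2)) = Mul(I, Pow(11571, Rational(1, 2))) ≈ Mul(107.57, I))
Function('O')(f) = 104 (Function('O')(f) = Mul(Add(-2, -6), -13) = Mul(-8, -13) = 104)
u = Add(576, Mul(-1, I, Pow(11571, Rational(1, 2)))) (u = Add(Pow(-24, 2), Mul(-1, Mul(I, Pow(11571, Rational(1, 2))))) = Add(576, Mul(-1, I, Pow(11571, Rational(1, 2)))) ≈ Add(576.00, Mul(-107.57, I)))
Add(u, Function('O')(-199)) = Add(Add(576, Mul(-1, I, Pow(11571, Rational(1, 2)))), 104) = Add(680, Mul(-1, I, Pow(11571, Rational(1, 2))))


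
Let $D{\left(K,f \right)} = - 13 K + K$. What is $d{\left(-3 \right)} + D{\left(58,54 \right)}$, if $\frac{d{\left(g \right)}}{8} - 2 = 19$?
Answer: $-528$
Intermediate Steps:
$D{\left(K,f \right)} = - 12 K$
$d{\left(g \right)} = 168$ ($d{\left(g \right)} = 16 + 8 \cdot 19 = 16 + 152 = 168$)
$d{\left(-3 \right)} + D{\left(58,54 \right)} = 168 - 696 = -528$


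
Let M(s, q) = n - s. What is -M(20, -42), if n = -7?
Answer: 27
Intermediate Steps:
M(s, q) = -7 - s
-M(20, -42) = -(-7 - 1*20) = -(-7 - 20) = -1*(-27) = 27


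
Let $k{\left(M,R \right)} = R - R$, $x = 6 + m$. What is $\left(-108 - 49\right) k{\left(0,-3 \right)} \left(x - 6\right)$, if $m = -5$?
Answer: $0$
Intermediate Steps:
$x = 1$ ($x = 6 - 5 = 1$)
$k{\left(M,R \right)} = 0$
$\left(-108 - 49\right) k{\left(0,-3 \right)} \left(x - 6\right) = \left(-108 - 49\right) 0 \left(1 - 6\right) = - 157 \cdot 0 \left(-5\right) = \left(-157\right) 0 = 0$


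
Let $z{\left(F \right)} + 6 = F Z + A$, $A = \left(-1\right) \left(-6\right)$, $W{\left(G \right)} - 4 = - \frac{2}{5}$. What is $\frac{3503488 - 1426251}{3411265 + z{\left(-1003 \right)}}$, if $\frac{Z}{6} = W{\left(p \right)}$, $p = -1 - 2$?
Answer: $\frac{27845}{45437} \approx 0.61283$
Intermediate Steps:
$p = -3$
$W{\left(G \right)} = \frac{18}{5}$ ($W{\left(G \right)} = 4 - \frac{2}{5} = \frac{18}{5}$)
$Z = \frac{108}{5}$ ($Z = 6 \cdot \frac{18}{5} = \frac{108}{5} \approx 21.6$)
$A = 6$
$z{\left(F \right)} = \frac{108 F}{5}$ ($z{\left(F \right)} = -6 + \left(F \frac{108}{5} + 6\right) = -6 + \left(\frac{108 F}{5} + 6\right) = -6 + \left(6 + \frac{108 F}{5}\right) = \frac{108 F}{5}$)
$\frac{3503488 - 1426251}{3411265 + z{\left(-1003 \right)}} = \frac{3503488 - 1426251}{3411265 + \frac{108}{5} \left(-1003\right)} = \frac{2077237}{3411265 - \frac{108324}{5}} = \frac{2077237}{\frac{16948001}{5}} = 2077237 \cdot \frac{5}{16948001} = \frac{27845}{45437}$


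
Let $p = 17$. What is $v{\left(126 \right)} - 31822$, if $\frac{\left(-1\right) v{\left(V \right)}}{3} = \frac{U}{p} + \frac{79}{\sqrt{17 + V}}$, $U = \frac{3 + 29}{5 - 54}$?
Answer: $- \frac{26507630}{833} - \frac{237 \sqrt{143}}{143} \approx -31842.0$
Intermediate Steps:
$U = - \frac{32}{49}$ ($U = \frac{32}{-49} = 32 \left(- \frac{1}{49}\right) = - \frac{32}{49} \approx -0.65306$)
$v{\left(V \right)} = \frac{96}{833} - \frac{237}{\sqrt{17 + V}}$ ($v{\left(V \right)} = - 3 \left(- \frac{32}{49 \cdot 17} + \frac{79}{\sqrt{17 + V}}\right) = - 3 \left(\left(- \frac{32}{49}\right) \frac{1}{17} + \frac{79}{\sqrt{17 + V}}\right) = - 3 \left(- \frac{32}{833} + \frac{79}{\sqrt{17 + V}}\right) = \frac{96}{833} - \frac{237}{\sqrt{17 + V}}$)
$v{\left(126 \right)} - 31822 = \left(\frac{96}{833} - \frac{237}{\sqrt{17 + 126}}\right) - 31822 = \left(\frac{96}{833} - \frac{237}{\sqrt{143}}\right) - 31822 = \left(\frac{96}{833} - 237 \frac{\sqrt{143}}{143}\right) - 31822 = \left(\frac{96}{833} - \frac{237 \sqrt{143}}{143}\right) - 31822 = - \frac{26507630}{833} - \frac{237 \sqrt{143}}{143}$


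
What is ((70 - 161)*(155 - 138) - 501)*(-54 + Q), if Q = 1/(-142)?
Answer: 7853056/71 ≈ 1.1061e+5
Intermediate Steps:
Q = -1/142 ≈ -0.0070423
((70 - 161)*(155 - 138) - 501)*(-54 + Q) = ((70 - 161)*(155 - 138) - 501)*(-54 - 1/142) = (-91*17 - 501)*(-7669/142) = (-1547 - 501)*(-7669/142) = -2048*(-7669/142) = 7853056/71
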